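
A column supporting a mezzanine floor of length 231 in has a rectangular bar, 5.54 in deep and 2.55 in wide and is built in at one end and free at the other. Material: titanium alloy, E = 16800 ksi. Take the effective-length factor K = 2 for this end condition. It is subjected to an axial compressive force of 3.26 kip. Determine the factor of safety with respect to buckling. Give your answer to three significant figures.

n ≈ 1.82

Buckling occurs about the weak axis: I_min = h·b³/12 with b = 2.55 in (the shorter side).
I_min = 5.54×2.55³/12 = 7.655 in⁴
Effective length L_e = K·L = 2 × 231 = 462.0 in
P_cr = π²EI / L_e² = π² × 16800×10³ × 7.655 / 462.0² = 5.947×10^3 lb
Factor of safety n = P_cr / P = 5.9467 / 3.26 = 1.82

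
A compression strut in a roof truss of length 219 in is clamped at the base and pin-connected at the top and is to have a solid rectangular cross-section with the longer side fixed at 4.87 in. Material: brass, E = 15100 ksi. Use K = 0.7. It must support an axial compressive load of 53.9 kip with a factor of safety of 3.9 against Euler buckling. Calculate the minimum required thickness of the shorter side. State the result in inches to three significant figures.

Required P_cr = n·P = 3.9 × 53.9 = 210.2 kip
L_e = K·L = 0.7 × 219 = 153.3 in
Required I = P_cr·L_e²/(π²E) = 2.102×10^5 × 153.3² / (π² × 1.51×10^7) = 33.15 in⁴
Rectangle, weak axis: I_min = h·b³/12 with h = 4.87 in fixed  ⇒  b = (12I/h)^(1/3) = 4.34 in

b ≈ 4.34 in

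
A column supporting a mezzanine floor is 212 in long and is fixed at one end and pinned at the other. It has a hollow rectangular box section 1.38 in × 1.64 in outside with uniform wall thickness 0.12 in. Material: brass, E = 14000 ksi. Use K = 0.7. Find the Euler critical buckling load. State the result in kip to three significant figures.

P_cr ≈ 1.17 kip

Inner dimensions: h_i = 1.64 − 2×0.12 = 1.400 in, b_i = 1.38 − 2×0.12 = 1.140 in
Weak-axis I_min = (h_o·b_o³ − h_i·b_i³)/12 with b_o = 1.38, b_i = 1.140 in (shorter outer/inner sides).
I_min = (1.64×1.38³ − 1.400×1.140³)/12 = 0.1863 in⁴
Effective length L_e = K·L = 0.7 × 212 = 148.4 in
P_cr = π²EI / L_e² = π² × 14000×10³ × 0.1863 / 148.4² = 1.169×10^3 lb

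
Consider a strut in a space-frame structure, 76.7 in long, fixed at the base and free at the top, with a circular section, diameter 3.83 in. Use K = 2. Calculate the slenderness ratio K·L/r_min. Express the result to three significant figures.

λ ≈ 160

I = πd⁴/64 = π×3.83⁴/64 = 10.56 in⁴
A = 11.52 in²;  r_min = √(I/A) = √(10.56/11.52) = 0.9575 in
L_e = K·L = 2 × 76.7 = 153.4 in
λ = L_e / r_min = 153.40 / 0.9575 = 160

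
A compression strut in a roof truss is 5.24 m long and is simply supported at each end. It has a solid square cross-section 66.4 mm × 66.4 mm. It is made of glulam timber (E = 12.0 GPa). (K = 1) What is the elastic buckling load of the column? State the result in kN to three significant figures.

P_cr ≈ 6.99 kN

I = a⁴/12 = 66.4⁴/12 = 1.620×10^6 mm⁴
I = 1.620×10^6 mm⁴ = 1.620×10^-6 m⁴
Effective length L_e = K·L = 1 × 5.24 = 5.240 m
P_cr = π²EI / L_e² = π² × 12.0×10⁹ × 1.620×10^-6 / 5.240² = 6.987×10^3 N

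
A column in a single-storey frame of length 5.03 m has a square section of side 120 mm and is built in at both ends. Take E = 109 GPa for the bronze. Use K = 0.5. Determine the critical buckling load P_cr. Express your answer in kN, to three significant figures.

P_cr ≈ 2940 kN

I = a⁴/12 = 120⁴/12 = 1.728×10^7 mm⁴
I = 1.728×10^7 mm⁴ = 1.728×10^-5 m⁴
Effective length L_e = K·L = 0.5 × 5.03 = 2.515 m
P_cr = π²EI / L_e² = π² × 109×10⁹ × 1.728×10^-5 / 2.515² = 2.939×10^6 N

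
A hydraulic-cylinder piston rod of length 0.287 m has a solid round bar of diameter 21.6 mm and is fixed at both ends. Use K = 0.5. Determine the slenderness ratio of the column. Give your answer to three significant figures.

I = πd⁴/64 = π×21.6⁴/64 = 1.069×10^4 mm⁴
A = 366.4 mm²;  r_min = √(I/A) = √(1.069×10^4/366.4) = 5.400 mm
L_e = K·L = 0.5 × 0.287 m = 0.1435 m = 143.50 mm
λ = L_e / r_min = 143.50 / 5.400 = 26.6

λ ≈ 26.6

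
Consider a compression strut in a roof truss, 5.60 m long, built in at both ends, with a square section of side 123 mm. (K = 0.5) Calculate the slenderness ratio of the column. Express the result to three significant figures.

For a square r = a/√12 = 123/√12 = 35.51 mm
L_e = K·L = 0.5 × 5.60 m = 2.800 m = 2800.0 mm
λ = L_e / r_min = 2800.0 / 35.51 = 78.9

λ ≈ 78.9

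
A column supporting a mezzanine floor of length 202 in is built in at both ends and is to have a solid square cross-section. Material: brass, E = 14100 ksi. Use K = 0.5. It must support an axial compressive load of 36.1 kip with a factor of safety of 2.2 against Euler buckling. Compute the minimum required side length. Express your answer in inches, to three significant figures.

a ≈ 2.89 in

Required P_cr = n·P = 2.2 × 36.1 = 79.42 kip
L_e = K·L = 0.5 × 202 = 101.0 in
Required I = P_cr·L_e²/(π²E) = 7.942×10^4 × 101.0² / (π² × 1.41×10^7) = 5.822 in⁴
Solid square: I = a⁴/12  ⇒  a = (12I)^(1/4) = (12×5.822)^(1/4) = 2.89 in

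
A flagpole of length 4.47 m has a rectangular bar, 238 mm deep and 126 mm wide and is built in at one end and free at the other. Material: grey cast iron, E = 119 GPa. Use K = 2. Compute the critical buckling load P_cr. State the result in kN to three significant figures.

P_cr ≈ 583 kN

Buckling occurs about the weak axis: I_min = h·b³/12 with b = 126 mm (the shorter side).
I_min = 238×126³/12 = 3.967×10^7 mm⁴
I = 3.967×10^7 mm⁴ = 3.967×10^-5 m⁴
Effective length L_e = K·L = 2 × 4.47 = 8.940 m
P_cr = π²EI / L_e² = π² × 119×10⁹ × 3.967×10^-5 / 8.940² = 5.830×10^5 N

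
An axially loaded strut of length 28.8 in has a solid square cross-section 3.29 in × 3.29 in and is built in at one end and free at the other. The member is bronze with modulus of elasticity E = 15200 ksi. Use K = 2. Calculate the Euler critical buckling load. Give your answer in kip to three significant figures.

I = a⁴/12 = 3.29⁴/12 = 9.763 in⁴
Effective length L_e = K·L = 2 × 28.8 = 57.60 in
P_cr = π²EI / L_e² = π² × 15200×10³ × 9.763 / 57.60² = 4.415×10^5 lb

P_cr ≈ 441 kip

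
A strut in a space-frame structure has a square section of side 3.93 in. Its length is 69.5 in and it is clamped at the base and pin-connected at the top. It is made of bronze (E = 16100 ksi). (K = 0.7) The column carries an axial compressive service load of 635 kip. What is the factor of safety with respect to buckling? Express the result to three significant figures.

I = a⁴/12 = 3.93⁴/12 = 19.88 in⁴
Effective length L_e = K·L = 0.7 × 69.5 = 48.65 in
P_cr = π²EI / L_e² = π² × 16100×10³ × 19.88 / 48.65² = 1.335×10^6 lb
Factor of safety n = P_cr / P = 1334.6 / 635 = 2.10

n ≈ 2.10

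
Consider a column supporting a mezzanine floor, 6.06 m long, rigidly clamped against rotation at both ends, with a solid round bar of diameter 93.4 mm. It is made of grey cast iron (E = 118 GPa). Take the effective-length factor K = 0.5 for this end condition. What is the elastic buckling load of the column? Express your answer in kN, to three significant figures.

I = πd⁴/64 = π×93.4⁴/64 = 3.736×10^6 mm⁴
I = 3.736×10^6 mm⁴ = 3.736×10^-6 m⁴
Effective length L_e = K·L = 0.5 × 6.06 = 3.030 m
P_cr = π²EI / L_e² = π² × 118×10⁹ × 3.736×10^-6 / 3.030² = 4.739×10^5 N

P_cr ≈ 474 kN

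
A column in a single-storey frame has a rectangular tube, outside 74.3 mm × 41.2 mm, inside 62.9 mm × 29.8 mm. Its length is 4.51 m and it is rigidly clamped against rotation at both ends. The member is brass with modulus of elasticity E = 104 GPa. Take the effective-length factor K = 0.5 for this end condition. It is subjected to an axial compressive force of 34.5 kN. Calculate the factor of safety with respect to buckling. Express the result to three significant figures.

Weak-axis I_min = (h_o·b_o³ − h_i·b_i³)/12 with b_o = 41.2, b_i = 29.80 mm (shorter outer/inner sides).
I_min = (74.3×41.2³ − 62.90×29.80³)/12 = 2.943×10^5 mm⁴
I = 2.943×10^5 mm⁴ = 2.943×10^-7 m⁴
Effective length L_e = K·L = 0.5 × 4.51 = 2.255 m
P_cr = π²EI / L_e² = π² × 104×10⁹ × 2.943×10^-7 / 2.255² = 5.941×10^4 N
Factor of safety n = P_cr / P = 59.406 / 34.5 = 1.72

n ≈ 1.72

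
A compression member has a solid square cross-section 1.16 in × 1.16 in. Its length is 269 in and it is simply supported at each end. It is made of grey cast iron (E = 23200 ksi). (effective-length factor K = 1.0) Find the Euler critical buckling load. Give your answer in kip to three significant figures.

P_cr ≈ 0.477 kip

I = a⁴/12 = 1.16⁴/12 = 0.1509 in⁴
Effective length L_e = K·L = 1 × 269 = 269.0 in
P_cr = π²EI / L_e² = π² × 23200×10³ × 0.1509 / 269.0² = 477.5 lb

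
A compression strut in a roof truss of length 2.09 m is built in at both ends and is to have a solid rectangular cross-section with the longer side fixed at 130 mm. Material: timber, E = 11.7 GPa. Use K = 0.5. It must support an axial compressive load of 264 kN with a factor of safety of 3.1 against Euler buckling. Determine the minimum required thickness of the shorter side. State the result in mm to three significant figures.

Required P_cr = n·P = 3.1 × 264 = 818.4 kN
L_e = K·L = 0.5 × 2.09 = 1.045 m
Required I = P_cr·L_e²/(π²E) = 8.184×10^5 × 1.045² / (π² × 1.17×10^10) = 7.739×10^-6 m⁴
I_req = 7.739×10^6 mm⁴
Rectangle, weak axis: I_min = h·b³/12 with h = 130 mm fixed  ⇒  b = (12I/h)^(1/3) = 89.4 mm

b ≈ 89.4 mm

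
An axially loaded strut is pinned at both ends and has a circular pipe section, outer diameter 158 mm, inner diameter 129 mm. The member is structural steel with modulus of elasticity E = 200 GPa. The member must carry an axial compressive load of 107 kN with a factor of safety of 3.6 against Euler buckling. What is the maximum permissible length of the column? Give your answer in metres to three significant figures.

L_max ≈ 9.33 m

d_o = 158 mm, d_i = 129 mm
I = π(d_o⁴ − d_i⁴)/64 = π(158⁴ − 129.0⁴)/64 = 1.700×10^7 mm⁴
I = 1.700×10^-5 m⁴
Required critical load P_cr = n·P = 3.6 × 107 = 385.2 kN = 3.852×10^5 N
From P_cr = π²EI/(K·L)²:  L = (1/K)·√(π²EI/P_cr) = (1/1)·√(π²×2.00×10^11×1.700×10^-5/3.852×10^5)
L = 9.33 m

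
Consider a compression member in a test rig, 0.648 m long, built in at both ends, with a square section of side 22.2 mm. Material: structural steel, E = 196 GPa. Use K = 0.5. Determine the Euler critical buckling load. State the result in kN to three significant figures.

I = a⁴/12 = 22.2⁴/12 = 2.024×10^4 mm⁴
I = 2.024×10^4 mm⁴ = 2.024×10^-8 m⁴
Effective length L_e = K·L = 0.5 × 0.648 = 0.3240 m
P_cr = π²EI / L_e² = π² × 196×10⁹ × 2.024×10^-8 / 0.3240² = 3.730×10^5 N

P_cr ≈ 373 kN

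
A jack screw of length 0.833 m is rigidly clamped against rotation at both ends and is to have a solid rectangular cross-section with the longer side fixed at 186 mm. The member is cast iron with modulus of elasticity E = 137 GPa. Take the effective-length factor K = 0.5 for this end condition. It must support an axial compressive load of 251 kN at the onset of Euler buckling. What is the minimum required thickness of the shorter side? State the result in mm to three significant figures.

b ≈ 12.8 mm

L_e = K·L = 0.5 × 0.833 = 0.4165 m
Required I = P_cr·L_e²/(π²E) = 2.510×10^5 × 0.4165² / (π² × 1.37×10^11) = 3.220×10^-8 m⁴
I_req = 3.220×10^4 mm⁴
Rectangle, weak axis: I_min = h·b³/12 with h = 186 mm fixed  ⇒  b = (12I/h)^(1/3) = 12.8 mm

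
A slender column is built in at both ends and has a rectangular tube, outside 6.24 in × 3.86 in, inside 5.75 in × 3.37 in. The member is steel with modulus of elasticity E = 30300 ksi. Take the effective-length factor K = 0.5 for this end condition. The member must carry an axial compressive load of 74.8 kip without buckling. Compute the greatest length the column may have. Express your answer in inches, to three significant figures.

Weak-axis I_min = (h_o·b_o³ − h_i·b_i³)/12 with b_o = 3.86, b_i = 3.370 in (shorter outer/inner sides).
I_min = (6.24×3.86³ − 5.750×3.370³)/12 = 11.57 in⁴
At the buckling limit P_cr = P = 7.480×10^4 lb
From P_cr = π²EI/(K·L)²:  L = (1/K)·√(π²EI/P_cr) = (1/0.5)·√(π²×3.03×10^7×11.57/7.480×10^4)
L = 430 in

L_max ≈ 430 in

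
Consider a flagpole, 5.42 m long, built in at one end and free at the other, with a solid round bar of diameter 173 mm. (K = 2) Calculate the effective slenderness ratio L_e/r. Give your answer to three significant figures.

For a solid circle r = d/4 = 173/4 = 43.25 mm
L_e = K·L = 2 × 5.42 m = 10.84 m = 10840 mm
λ = L_e / r_min = 10840 / 43.25 = 251

λ ≈ 251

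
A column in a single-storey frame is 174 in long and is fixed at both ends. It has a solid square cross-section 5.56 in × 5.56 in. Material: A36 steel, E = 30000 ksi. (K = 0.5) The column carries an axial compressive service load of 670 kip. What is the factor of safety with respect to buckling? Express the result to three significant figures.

I = a⁴/12 = 5.56⁴/12 = 79.64 in⁴
Effective length L_e = K·L = 0.5 × 174 = 87.00 in
P_cr = π²EI / L_e² = π² × 30000×10³ × 79.64 / 87.00² = 3.115×10^6 lb
Factor of safety n = P_cr / P = 3115.3 / 670 = 4.65

n ≈ 4.65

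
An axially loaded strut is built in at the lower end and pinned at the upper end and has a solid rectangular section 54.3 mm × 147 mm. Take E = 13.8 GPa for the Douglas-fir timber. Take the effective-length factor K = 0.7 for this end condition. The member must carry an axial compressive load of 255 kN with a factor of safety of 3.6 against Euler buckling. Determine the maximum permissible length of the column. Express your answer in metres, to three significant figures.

L_max ≈ 0.771 m

Buckling occurs about the weak axis: I_min = h·b³/12 with b = 54.3 mm (the shorter side).
I_min = 147×54.3³/12 = 1.961×10^6 mm⁴
I = 1.961×10^-6 m⁴
Required critical load P_cr = n·P = 3.6 × 255 = 918.0 kN = 9.180×10^5 N
From P_cr = π²EI/(K·L)²:  L = (1/K)·√(π²EI/P_cr) = (1/0.7)·√(π²×1.38×10^10×1.961×10^-6/9.180×10^5)
L = 0.771 m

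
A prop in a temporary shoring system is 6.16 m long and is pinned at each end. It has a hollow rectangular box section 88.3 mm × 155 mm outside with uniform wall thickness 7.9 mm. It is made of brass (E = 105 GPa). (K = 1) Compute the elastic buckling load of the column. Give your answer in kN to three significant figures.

P_cr ≈ 122 kN

Inner dimensions: h_i = 155 − 2×7.9 = 139.2 mm, b_i = 88.3 − 2×7.9 = 72.50 mm
Weak-axis I_min = (h_o·b_o³ − h_i·b_i³)/12 with b_o = 88.3, b_i = 72.50 mm (shorter outer/inner sides).
I_min = (155×88.3³ − 139.2×72.50³)/12 = 4.472×10^6 mm⁴
I = 4.472×10^6 mm⁴ = 4.472×10^-6 m⁴
Effective length L_e = K·L = 1 × 6.16 = 6.160 m
P_cr = π²EI / L_e² = π² × 105×10⁹ × 4.472×10^-6 / 6.160² = 1.221×10^5 N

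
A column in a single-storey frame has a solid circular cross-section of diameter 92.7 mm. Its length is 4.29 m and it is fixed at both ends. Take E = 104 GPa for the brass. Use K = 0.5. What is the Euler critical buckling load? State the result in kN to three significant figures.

I = πd⁴/64 = π×92.7⁴/64 = 3.625×10^6 mm⁴
I = 3.625×10^6 mm⁴ = 3.625×10^-6 m⁴
Effective length L_e = K·L = 0.5 × 4.29 = 2.145 m
P_cr = π²EI / L_e² = π² × 104×10⁹ × 3.625×10^-6 / 2.145² = 8.087×10^5 N

P_cr ≈ 809 kN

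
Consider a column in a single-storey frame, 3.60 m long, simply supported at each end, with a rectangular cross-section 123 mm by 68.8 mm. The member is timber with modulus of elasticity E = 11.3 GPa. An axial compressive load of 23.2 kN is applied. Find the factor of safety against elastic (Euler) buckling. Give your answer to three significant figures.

n ≈ 1.24

Buckling occurs about the weak axis: I_min = h·b³/12 with b = 68.8 mm (the shorter side).
I_min = 123×68.8³/12 = 3.338×10^6 mm⁴
I = 3.338×10^6 mm⁴ = 3.338×10^-6 m⁴
Effective length L_e = K·L = 1 × 3.60 = 3.600 m
P_cr = π²EI / L_e² = π² × 11.3×10⁹ × 3.338×10^-6 / 3.600² = 2.873×10^4 N
Factor of safety n = P_cr / P = 28.725 / 23.2 = 1.24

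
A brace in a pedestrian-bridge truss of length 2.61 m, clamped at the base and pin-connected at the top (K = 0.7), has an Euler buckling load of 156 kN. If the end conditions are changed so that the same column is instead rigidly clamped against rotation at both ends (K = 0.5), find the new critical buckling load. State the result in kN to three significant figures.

P_cr ∝ 1/K², so P_cr,new = P_cr,old × (K_old/K_new)² = 156 × (0.7/0.5)²
= 156 × 1.960 = 306 kN

P_cr ≈ 306 kN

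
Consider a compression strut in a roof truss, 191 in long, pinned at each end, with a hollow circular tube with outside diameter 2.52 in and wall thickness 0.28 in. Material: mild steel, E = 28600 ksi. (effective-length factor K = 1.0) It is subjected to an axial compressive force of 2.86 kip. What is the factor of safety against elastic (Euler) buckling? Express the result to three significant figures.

n ≈ 3.40

Inner diameter d_i = 2.52 − 2×0.28 = 1.960 in
I = π(d_o⁴ − d_i⁴)/64 = π(2.52⁴ − 1.960⁴)/64 = 1.255 in⁴
Effective length L_e = K·L = 1 × 191 = 191.0 in
P_cr = π²EI / L_e² = π² × 28600×10³ × 1.255 / 191.0² = 9.712×10^3 lb
Factor of safety n = P_cr / P = 9.7117 / 2.86 = 3.40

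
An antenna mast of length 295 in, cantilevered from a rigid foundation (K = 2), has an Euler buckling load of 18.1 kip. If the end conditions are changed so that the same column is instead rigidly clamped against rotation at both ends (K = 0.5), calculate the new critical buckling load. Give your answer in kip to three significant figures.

P_cr ∝ 1/K², so P_cr,new = P_cr,old × (K_old/K_new)² = 18.1 × (2/0.5)²
= 18.1 × 16.00 = 290 kip

P_cr ≈ 290 kip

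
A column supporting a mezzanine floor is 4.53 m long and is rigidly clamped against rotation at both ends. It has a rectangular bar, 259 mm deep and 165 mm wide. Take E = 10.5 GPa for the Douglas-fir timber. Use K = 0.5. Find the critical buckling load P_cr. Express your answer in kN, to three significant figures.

Buckling occurs about the weak axis: I_min = h·b³/12 with b = 165 mm (the shorter side).
I_min = 259×165³/12 = 9.696×10^7 mm⁴
I = 9.696×10^7 mm⁴ = 9.696×10^-5 m⁴
Effective length L_e = K·L = 0.5 × 4.53 = 2.265 m
P_cr = π²EI / L_e² = π² × 10.5×10⁹ × 9.696×10^-5 / 2.265² = 1.958×10^6 N

P_cr ≈ 1960 kN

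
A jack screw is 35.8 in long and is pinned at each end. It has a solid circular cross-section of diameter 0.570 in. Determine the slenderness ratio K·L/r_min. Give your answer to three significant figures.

λ ≈ 251

I = πd⁴/64 = π×0.570⁴/64 = 5.182×10^-3 in⁴
A = 0.2552 in²;  r_min = √(I/A) = √(5.182×10^-3/0.2552) = 0.1425 in
L_e = K·L = 1 × 35.8 = 35.80 in
λ = L_e / r_min = 35.800 / 0.1425 = 251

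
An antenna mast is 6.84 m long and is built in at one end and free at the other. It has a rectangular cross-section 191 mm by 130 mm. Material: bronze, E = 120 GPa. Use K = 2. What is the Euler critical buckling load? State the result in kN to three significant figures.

Buckling occurs about the weak axis: I_min = h·b³/12 with b = 130 mm (the shorter side).
I_min = 191×130³/12 = 3.497×10^7 mm⁴
I = 3.497×10^7 mm⁴ = 3.497×10^-5 m⁴
Effective length L_e = K·L = 2 × 6.84 = 13.68 m
P_cr = π²EI / L_e² = π² × 120×10⁹ × 3.497×10^-5 / 13.68² = 2.213×10^5 N

P_cr ≈ 221 kN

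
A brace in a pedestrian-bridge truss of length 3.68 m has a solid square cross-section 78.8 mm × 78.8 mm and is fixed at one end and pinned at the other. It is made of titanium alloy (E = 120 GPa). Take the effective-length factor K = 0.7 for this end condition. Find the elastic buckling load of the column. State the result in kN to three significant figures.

P_cr ≈ 573 kN

I = a⁴/12 = 78.8⁴/12 = 3.213×10^6 mm⁴
I = 3.213×10^6 mm⁴ = 3.213×10^-6 m⁴
Effective length L_e = K·L = 0.7 × 3.68 = 2.576 m
P_cr = π²EI / L_e² = π² × 120×10⁹ × 3.213×10^-6 / 2.576² = 5.735×10^5 N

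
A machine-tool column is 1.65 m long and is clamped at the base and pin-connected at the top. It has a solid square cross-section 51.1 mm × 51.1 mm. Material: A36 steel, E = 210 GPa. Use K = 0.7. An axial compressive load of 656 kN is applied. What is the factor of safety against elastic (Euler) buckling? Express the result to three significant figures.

I = a⁴/12 = 51.1⁴/12 = 5.682×10^5 mm⁴
I = 5.682×10^5 mm⁴ = 5.682×10^-7 m⁴
Effective length L_e = K·L = 0.7 × 1.65 = 1.155 m
P_cr = π²EI / L_e² = π² × 210×10⁹ × 5.682×10^-7 / 1.155² = 8.828×10^5 N
Factor of safety n = P_cr / P = 882.79 / 656 = 1.35

n ≈ 1.35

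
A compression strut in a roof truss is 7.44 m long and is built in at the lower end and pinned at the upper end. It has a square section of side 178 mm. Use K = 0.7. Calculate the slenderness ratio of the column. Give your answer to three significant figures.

For a square r = a/√12 = 178/√12 = 51.38 mm
L_e = K·L = 0.7 × 7.44 m = 5.208 m = 5208.0 mm
λ = L_e / r_min = 5208.0 / 51.38 = 101

λ ≈ 101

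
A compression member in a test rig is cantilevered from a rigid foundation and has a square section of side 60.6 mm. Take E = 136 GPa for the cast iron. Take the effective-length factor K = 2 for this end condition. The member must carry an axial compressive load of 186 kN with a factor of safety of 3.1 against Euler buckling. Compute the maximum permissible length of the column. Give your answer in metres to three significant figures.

I = a⁴/12 = 60.6⁴/12 = 1.124×10^6 mm⁴
I = 1.124×10^-6 m⁴
Required critical load P_cr = n·P = 3.1 × 186 = 576.6 kN = 5.766×10^5 N
From P_cr = π²EI/(K·L)²:  L = (1/K)·√(π²EI/P_cr) = (1/2)·√(π²×1.36×10^11×1.124×10^-6/5.766×10^5)
L = 0.809 m

L_max ≈ 0.809 m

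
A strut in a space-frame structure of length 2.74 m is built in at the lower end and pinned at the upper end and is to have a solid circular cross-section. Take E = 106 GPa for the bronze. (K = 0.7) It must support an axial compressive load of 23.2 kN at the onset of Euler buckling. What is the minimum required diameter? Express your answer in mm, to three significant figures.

L_e = K·L = 0.7 × 2.74 = 1.918 m
Required I = P_cr·L_e²/(π²E) = 2.320×10^4 × 1.918² / (π² × 1.06×10^11) = 8.158×10^-8 m⁴
I_req = 8.158×10^4 mm⁴
Solid circle: I = πd⁴/64  ⇒  d = (64I/π)^(1/4) = (64×8.158×10^4/π)^(1/4) = 35.9 mm

d ≈ 35.9 mm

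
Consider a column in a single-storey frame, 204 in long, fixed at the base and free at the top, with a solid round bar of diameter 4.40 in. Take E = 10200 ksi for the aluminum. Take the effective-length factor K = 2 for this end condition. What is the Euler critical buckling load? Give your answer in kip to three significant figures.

P_cr ≈ 11.1 kip

I = πd⁴/64 = π×4.40⁴/64 = 18.40 in⁴
Effective length L_e = K·L = 2 × 204 = 408.0 in
P_cr = π²EI / L_e² = π² × 10200×10³ × 18.40 / 408.0² = 1.113×10^4 lb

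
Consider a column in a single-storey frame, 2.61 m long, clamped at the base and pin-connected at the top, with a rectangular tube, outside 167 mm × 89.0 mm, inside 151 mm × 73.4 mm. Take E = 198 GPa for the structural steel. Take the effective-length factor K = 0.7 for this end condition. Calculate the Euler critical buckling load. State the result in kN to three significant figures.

Weak-axis I_min = (h_o·b_o³ − h_i·b_i³)/12 with b_o = 89.0, b_i = 73.40 mm (shorter outer/inner sides).
I_min = (167×89.0³ − 151.0×73.40³)/12 = 4.835×10^6 mm⁴
I = 4.835×10^6 mm⁴ = 4.835×10^-6 m⁴
Effective length L_e = K·L = 0.7 × 2.61 = 1.827 m
P_cr = π²EI / L_e² = π² × 198×10⁹ × 4.835×10^-6 / 1.827² = 2.831×10^6 N

P_cr ≈ 2830 kN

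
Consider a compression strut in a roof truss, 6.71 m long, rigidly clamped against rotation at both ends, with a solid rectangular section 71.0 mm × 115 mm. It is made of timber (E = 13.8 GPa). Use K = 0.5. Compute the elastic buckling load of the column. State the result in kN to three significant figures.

P_cr ≈ 41.5 kN

Buckling occurs about the weak axis: I_min = h·b³/12 with b = 71.0 mm (the shorter side).
I_min = 115×71.0³/12 = 3.430×10^6 mm⁴
I = 3.430×10^6 mm⁴ = 3.430×10^-6 m⁴
Effective length L_e = K·L = 0.5 × 6.71 = 3.355 m
P_cr = π²EI / L_e² = π² × 13.8×10⁹ × 3.430×10^-6 / 3.355² = 4.150×10^4 N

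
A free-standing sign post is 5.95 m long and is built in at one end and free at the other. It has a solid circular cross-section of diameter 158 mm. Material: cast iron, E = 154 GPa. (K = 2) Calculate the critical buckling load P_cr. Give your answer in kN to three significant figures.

P_cr ≈ 328 kN

I = πd⁴/64 = π×158⁴/64 = 3.059×10^7 mm⁴
I = 3.059×10^7 mm⁴ = 3.059×10^-5 m⁴
Effective length L_e = K·L = 2 × 5.95 = 11.90 m
P_cr = π²EI / L_e² = π² × 154×10⁹ × 3.059×10^-5 / 11.90² = 3.283×10^5 N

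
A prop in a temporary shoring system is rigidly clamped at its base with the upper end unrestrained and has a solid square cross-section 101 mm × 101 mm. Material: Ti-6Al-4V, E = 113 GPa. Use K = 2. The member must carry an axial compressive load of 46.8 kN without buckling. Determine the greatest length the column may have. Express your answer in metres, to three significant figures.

I = a⁴/12 = 101⁴/12 = 8.672×10^6 mm⁴
I = 8.672×10^-6 m⁴
At the buckling limit P_cr = P = 4.680×10^4 N
From P_cr = π²EI/(K·L)²:  L = (1/K)·√(π²EI/P_cr) = (1/2)·√(π²×1.13×10^11×8.672×10^-6/4.680×10^4)
L = 7.19 m

L_max ≈ 7.19 m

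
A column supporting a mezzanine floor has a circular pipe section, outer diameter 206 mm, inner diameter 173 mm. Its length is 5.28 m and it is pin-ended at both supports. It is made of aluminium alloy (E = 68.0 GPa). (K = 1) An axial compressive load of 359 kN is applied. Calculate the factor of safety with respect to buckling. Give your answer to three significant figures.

d_o = 206 mm, d_i = 173 mm
I = π(d_o⁴ − d_i⁴)/64 = π(206⁴ − 173.0⁴)/64 = 4.443×10^7 mm⁴
I = 4.443×10^7 mm⁴ = 4.443×10^-5 m⁴
Effective length L_e = K·L = 1 × 5.28 = 5.280 m
P_cr = π²EI / L_e² = π² × 68.0×10⁹ × 4.443×10^-5 / 5.280² = 1.070×10^6 N
Factor of safety n = P_cr / P = 1069.5 / 359 = 2.98

n ≈ 2.98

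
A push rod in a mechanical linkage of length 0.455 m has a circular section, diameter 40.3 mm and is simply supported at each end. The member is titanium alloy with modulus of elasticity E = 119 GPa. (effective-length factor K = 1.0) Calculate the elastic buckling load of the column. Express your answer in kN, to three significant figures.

P_cr ≈ 735 kN

I = πd⁴/64 = π×40.3⁴/64 = 1.295×10^5 mm⁴
I = 1.295×10^5 mm⁴ = 1.295×10^-7 m⁴
Effective length L_e = K·L = 1 × 0.455 = 0.4550 m
P_cr = π²EI / L_e² = π² × 119×10⁹ × 1.295×10^-7 / 0.4550² = 7.345×10^5 N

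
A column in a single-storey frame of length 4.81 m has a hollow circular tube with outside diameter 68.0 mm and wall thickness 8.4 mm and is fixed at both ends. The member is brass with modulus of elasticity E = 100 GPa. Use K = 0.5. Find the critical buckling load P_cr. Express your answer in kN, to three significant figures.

Inner diameter d_i = 68.0 − 2×8.4 = 51.20 mm
I = π(d_o⁴ − d_i⁴)/64 = π(68.0⁴ − 51.20⁴)/64 = 7.122×10^5 mm⁴
I = 7.122×10^5 mm⁴ = 7.122×10^-7 m⁴
Effective length L_e = K·L = 0.5 × 4.81 = 2.405 m
P_cr = π²EI / L_e² = π² × 100×10⁹ × 7.122×10^-7 / 2.405² = 1.215×10^5 N

P_cr ≈ 122 kN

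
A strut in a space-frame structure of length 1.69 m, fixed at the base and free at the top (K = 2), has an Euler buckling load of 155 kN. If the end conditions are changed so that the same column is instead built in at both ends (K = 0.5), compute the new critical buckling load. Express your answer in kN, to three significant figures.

P_cr ≈ 2480 kN

P_cr ∝ 1/K², so P_cr,new = P_cr,old × (K_old/K_new)² = 155 × (2/0.5)²
= 155 × 16.00 = 2480 kN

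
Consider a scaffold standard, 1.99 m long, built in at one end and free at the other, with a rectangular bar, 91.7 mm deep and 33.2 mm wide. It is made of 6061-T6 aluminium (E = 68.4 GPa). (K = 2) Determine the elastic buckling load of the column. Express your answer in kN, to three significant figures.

Buckling occurs about the weak axis: I_min = h·b³/12 with b = 33.2 mm (the shorter side).
I_min = 91.7×33.2³/12 = 2.796×10^5 mm⁴
I = 2.796×10^5 mm⁴ = 2.796×10^-7 m⁴
Effective length L_e = K·L = 2 × 1.99 = 3.980 m
P_cr = π²EI / L_e² = π² × 68.4×10⁹ × 2.796×10^-7 / 3.980² = 1.192×10^4 N

P_cr ≈ 11.9 kN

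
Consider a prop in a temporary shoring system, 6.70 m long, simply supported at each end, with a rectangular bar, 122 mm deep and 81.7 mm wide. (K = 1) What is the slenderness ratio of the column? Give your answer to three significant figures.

λ ≈ 284

For a rectangle r_min = b/√12 = 81.7/√12 = 23.58 mm
L_e = K·L = 1 × 6.70 m = 6.700 m = 6700.0 mm
λ = L_e / r_min = 6700.0 / 23.58 = 284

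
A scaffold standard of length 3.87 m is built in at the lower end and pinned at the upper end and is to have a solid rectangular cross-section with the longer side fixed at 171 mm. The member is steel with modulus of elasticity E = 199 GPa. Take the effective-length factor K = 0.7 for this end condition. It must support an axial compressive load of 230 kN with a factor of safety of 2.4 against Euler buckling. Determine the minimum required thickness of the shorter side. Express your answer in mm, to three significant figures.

Required P_cr = n·P = 2.4 × 230 = 552.0 kN
L_e = K·L = 0.7 × 3.87 = 2.709 m
Required I = P_cr·L_e²/(π²E) = 5.520×10^5 × 2.709² / (π² × 1.99×10^11) = 2.063×10^-6 m⁴
I_req = 2.063×10^6 mm⁴
Rectangle, weak axis: I_min = h·b³/12 with h = 171 mm fixed  ⇒  b = (12I/h)^(1/3) = 52.5 mm

b ≈ 52.5 mm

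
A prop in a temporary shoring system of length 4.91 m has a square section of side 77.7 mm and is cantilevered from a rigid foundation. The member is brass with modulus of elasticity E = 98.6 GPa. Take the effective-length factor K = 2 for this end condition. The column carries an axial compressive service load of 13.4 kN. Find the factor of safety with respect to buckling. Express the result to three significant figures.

n ≈ 2.29

I = a⁴/12 = 77.7⁴/12 = 3.037×10^6 mm⁴
I = 3.037×10^6 mm⁴ = 3.037×10^-6 m⁴
Effective length L_e = K·L = 2 × 4.91 = 9.820 m
P_cr = π²EI / L_e² = π² × 98.6×10⁹ × 3.037×10^-6 / 9.820² = 3.065×10^4 N
Factor of safety n = P_cr / P = 30.652 / 13.4 = 2.29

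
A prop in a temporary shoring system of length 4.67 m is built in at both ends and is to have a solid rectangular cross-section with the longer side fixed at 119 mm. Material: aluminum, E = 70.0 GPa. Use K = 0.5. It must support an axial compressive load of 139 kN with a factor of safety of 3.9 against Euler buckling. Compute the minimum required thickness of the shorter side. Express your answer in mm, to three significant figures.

b ≈ 75.6 mm

Required P_cr = n·P = 3.9 × 139 = 542.1 kN
L_e = K·L = 0.5 × 4.67 = 2.335 m
Required I = P_cr·L_e²/(π²E) = 5.421×10^5 × 2.335² / (π² × 7.00×10^10) = 4.278×10^-6 m⁴
I_req = 4.278×10^6 mm⁴
Rectangle, weak axis: I_min = h·b³/12 with h = 119 mm fixed  ⇒  b = (12I/h)^(1/3) = 75.6 mm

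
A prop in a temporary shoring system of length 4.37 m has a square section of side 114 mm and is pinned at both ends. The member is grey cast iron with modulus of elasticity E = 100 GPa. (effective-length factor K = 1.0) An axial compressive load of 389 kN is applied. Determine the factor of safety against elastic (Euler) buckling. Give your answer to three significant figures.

n ≈ 1.87

I = a⁴/12 = 114⁴/12 = 1.407×10^7 mm⁴
I = 1.407×10^7 mm⁴ = 1.407×10^-5 m⁴
Effective length L_e = K·L = 1 × 4.37 = 4.370 m
P_cr = π²EI / L_e² = π² × 100×10⁹ × 1.407×10^-5 / 4.370² = 7.274×10^5 N
Factor of safety n = P_cr / P = 727.40 / 389 = 1.87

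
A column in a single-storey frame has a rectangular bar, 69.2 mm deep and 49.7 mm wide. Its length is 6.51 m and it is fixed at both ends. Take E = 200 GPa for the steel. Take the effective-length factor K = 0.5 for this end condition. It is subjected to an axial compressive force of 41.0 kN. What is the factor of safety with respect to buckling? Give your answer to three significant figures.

n ≈ 3.22

Buckling occurs about the weak axis: I_min = h·b³/12 with b = 49.7 mm (the shorter side).
I_min = 69.2×49.7³/12 = 7.079×10^5 mm⁴
I = 7.079×10^5 mm⁴ = 7.079×10^-7 m⁴
Effective length L_e = K·L = 0.5 × 6.51 = 3.255 m
P_cr = π²EI / L_e² = π² × 200×10⁹ × 7.079×10^-7 / 3.255² = 1.319×10^5 N
Factor of safety n = P_cr / P = 131.89 / 41.0 = 3.22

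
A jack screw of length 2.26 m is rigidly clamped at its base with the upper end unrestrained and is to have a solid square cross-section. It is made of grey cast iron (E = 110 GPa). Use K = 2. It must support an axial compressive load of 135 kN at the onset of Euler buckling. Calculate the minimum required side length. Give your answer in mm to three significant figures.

a ≈ 74.3 mm

L_e = K·L = 2 × 2.26 = 4.520 m
Required I = P_cr·L_e²/(π²E) = 1.350×10^5 × 4.520² / (π² × 1.10×10^11) = 2.540×10^-6 m⁴
I_req = 2.540×10^6 mm⁴
Solid square: I = a⁴/12  ⇒  a = (12I)^(1/4) = (12×2.540×10^6)^(1/4) = 74.3 mm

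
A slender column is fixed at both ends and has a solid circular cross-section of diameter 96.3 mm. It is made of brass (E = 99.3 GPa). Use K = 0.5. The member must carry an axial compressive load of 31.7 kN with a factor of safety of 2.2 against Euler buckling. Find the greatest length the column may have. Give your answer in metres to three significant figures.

I = πd⁴/64 = π×96.3⁴/64 = 4.222×10^6 mm⁴
I = 4.222×10^-6 m⁴
Required critical load P_cr = n·P = 2.2 × 31.7 = 69.74 kN = 6.974×10^4 N
From P_cr = π²EI/(K·L)²:  L = (1/K)·√(π²EI/P_cr) = (1/0.5)·√(π²×9.93×10^10×4.222×10^-6/6.974×10^4)
L = 15.4 m

L_max ≈ 15.4 m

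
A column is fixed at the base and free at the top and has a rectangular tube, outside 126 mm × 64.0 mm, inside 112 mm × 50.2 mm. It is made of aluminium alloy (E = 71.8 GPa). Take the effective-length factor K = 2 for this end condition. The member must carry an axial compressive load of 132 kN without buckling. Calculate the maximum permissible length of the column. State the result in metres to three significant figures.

Weak-axis I_min = (h_o·b_o³ − h_i·b_i³)/12 with b_o = 64.0, b_i = 50.20 mm (shorter outer/inner sides).
I_min = (126×64.0³ − 112.0×50.20³)/12 = 1.572×10^6 mm⁴
I = 1.572×10^-6 m⁴
At the buckling limit P_cr = P = 1.320×10^5 N
From P_cr = π²EI/(K·L)²:  L = (1/K)·√(π²EI/P_cr) = (1/2)·√(π²×7.18×10^10×1.572×10^-6/1.320×10^5)
L = 1.45 m

L_max ≈ 1.45 m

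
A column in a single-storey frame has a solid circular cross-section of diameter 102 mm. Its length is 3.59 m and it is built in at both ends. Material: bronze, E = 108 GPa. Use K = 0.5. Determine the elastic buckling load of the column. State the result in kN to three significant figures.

I = πd⁴/64 = π×102⁴/64 = 5.313×10^6 mm⁴
I = 5.313×10^6 mm⁴ = 5.313×10^-6 m⁴
Effective length L_e = K·L = 0.5 × 3.59 = 1.795 m
P_cr = π²EI / L_e² = π² × 108×10⁹ × 5.313×10^-6 / 1.795² = 1.758×10^6 N

P_cr ≈ 1760 kN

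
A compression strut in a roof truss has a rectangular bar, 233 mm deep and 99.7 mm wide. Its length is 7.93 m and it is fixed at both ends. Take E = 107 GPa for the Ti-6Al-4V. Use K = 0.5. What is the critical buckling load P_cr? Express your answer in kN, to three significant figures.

Buckling occurs about the weak axis: I_min = h·b³/12 with b = 99.7 mm (the shorter side).
I_min = 233×99.7³/12 = 1.924×10^7 mm⁴
I = 1.924×10^7 mm⁴ = 1.924×10^-5 m⁴
Effective length L_e = K·L = 0.5 × 7.93 = 3.965 m
P_cr = π²EI / L_e² = π² × 107×10⁹ × 1.924×10^-5 / 3.965² = 1.293×10^6 N

P_cr ≈ 1290 kN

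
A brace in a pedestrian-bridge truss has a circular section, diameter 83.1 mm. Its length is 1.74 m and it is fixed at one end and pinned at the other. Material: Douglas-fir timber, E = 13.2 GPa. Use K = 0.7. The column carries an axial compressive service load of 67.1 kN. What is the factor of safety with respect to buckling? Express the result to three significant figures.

I = πd⁴/64 = π×83.1⁴/64 = 2.341×10^6 mm⁴
I = 2.341×10^6 mm⁴ = 2.341×10^-6 m⁴
Effective length L_e = K·L = 0.7 × 1.74 = 1.218 m
P_cr = π²EI / L_e² = π² × 13.2×10⁹ × 2.341×10^-6 / 1.218² = 2.056×10^5 N
Factor of safety n = P_cr / P = 205.57 / 67.1 = 3.06

n ≈ 3.06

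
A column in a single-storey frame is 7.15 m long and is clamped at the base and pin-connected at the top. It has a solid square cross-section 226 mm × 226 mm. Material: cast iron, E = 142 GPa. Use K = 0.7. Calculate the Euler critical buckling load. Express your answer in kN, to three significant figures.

I = a⁴/12 = 226⁴/12 = 2.174×10^8 mm⁴
I = 2.174×10^8 mm⁴ = 2.174×10^-4 m⁴
Effective length L_e = K·L = 0.7 × 7.15 = 5.005 m
P_cr = π²EI / L_e² = π² × 142×10⁹ × 2.174×10^-4 / 5.005² = 1.216×10^7 N

P_cr ≈ 12200 kN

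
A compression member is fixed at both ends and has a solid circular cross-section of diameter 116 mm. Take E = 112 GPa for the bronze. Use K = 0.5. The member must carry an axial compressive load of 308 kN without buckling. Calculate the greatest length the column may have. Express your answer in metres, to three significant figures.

L_max ≈ 11.3 m

I = πd⁴/64 = π×116⁴/64 = 8.888×10^6 mm⁴
I = 8.888×10^-6 m⁴
At the buckling limit P_cr = P = 3.080×10^5 N
From P_cr = π²EI/(K·L)²:  L = (1/K)·√(π²EI/P_cr) = (1/0.5)·√(π²×1.12×10^11×8.888×10^-6/3.080×10^5)
L = 11.3 m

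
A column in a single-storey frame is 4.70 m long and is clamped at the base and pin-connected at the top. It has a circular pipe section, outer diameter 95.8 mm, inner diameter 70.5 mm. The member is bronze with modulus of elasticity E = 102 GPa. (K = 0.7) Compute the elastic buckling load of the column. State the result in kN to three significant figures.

d_o = 95.8 mm, d_i = 70.5 mm
I = π(d_o⁴ − d_i⁴)/64 = π(95.8⁴ − 70.50⁴)/64 = 2.922×10^6 mm⁴
I = 2.922×10^6 mm⁴ = 2.922×10^-6 m⁴
Effective length L_e = K·L = 0.7 × 4.70 = 3.290 m
P_cr = π²EI / L_e² = π² × 102×10⁹ × 2.922×10^-6 / 3.290² = 2.718×10^5 N

P_cr ≈ 272 kN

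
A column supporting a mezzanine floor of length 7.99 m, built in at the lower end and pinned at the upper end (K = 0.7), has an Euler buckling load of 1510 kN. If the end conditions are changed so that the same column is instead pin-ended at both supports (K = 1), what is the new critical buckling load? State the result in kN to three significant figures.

P_cr ∝ 1/K², so P_cr,new = P_cr,old × (K_old/K_new)² = 1510 × (0.7/1)²
= 1510 × 0.4900 = 740 kN

P_cr ≈ 740 kN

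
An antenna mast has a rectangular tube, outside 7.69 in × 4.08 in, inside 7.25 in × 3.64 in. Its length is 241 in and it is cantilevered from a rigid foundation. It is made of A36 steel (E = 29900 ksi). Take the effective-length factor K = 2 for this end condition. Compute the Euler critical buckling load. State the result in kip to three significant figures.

P_cr ≈ 18.3 kip

Weak-axis I_min = (h_o·b_o³ − h_i·b_i³)/12 with b_o = 4.08, b_i = 3.640 in (shorter outer/inner sides).
I_min = (7.69×4.08³ − 7.250×3.640³)/12 = 14.39 in⁴
Effective length L_e = K·L = 2 × 241 = 482.0 in
P_cr = π²EI / L_e² = π² × 29900×10³ × 14.39 / 482.0² = 1.827×10^4 lb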